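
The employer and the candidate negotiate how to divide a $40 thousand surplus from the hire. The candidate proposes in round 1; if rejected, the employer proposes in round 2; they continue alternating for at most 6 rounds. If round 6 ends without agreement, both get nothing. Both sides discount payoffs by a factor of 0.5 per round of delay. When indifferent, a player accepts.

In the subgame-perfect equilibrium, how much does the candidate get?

Round 6 (the employer proposes): rejection yields 0 for the candidate; the employer offers 0 and keeps 40.
Round 5 (the candidate proposes): the employer can get 40 next round, worth 0.5 × 40 = 20 now. The candidate offers 20 and keeps 40 − 20 = 20.
Round 4 (the employer proposes): the candidate can get 20 next round, worth 0.5 × 20 = 10 now, so the employer offers 10, keeping 30.
Round 3 (the candidate proposes): the employer can get 30 next round, worth 0.5 × 30 = 15 now; the candidate offers that and keeps 25.
Round 2 (the employer proposes): the candidate can get 25 next round, worth 0.5 × 25 = 12.5 now; the employer offers that and keeps 27.5.
Round 1 (the candidate proposes): the employer can get 27.5 next round, worth 0.5 × 27.5 = 13.75 now, so the candidate offers 13.75, keeping 26.25.

26.25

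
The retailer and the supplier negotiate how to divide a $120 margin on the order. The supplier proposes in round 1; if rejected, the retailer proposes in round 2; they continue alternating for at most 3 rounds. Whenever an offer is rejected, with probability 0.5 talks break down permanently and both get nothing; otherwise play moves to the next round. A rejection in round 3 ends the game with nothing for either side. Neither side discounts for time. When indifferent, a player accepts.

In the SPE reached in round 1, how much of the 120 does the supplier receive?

Round 3 (the supplier proposes): rejection yields 0 for the retailer; the supplier offers 0 and keeps 120.
Round 2 (the retailer proposes): rejecting gives the supplier an expected 0.5 × 120 = 60, so the retailer offers 60, keeping 60.
Round 1 (the supplier proposes): rejecting gives the retailer an expected 0.5 × 60 = 30; the supplier offers that and keeps 90.

90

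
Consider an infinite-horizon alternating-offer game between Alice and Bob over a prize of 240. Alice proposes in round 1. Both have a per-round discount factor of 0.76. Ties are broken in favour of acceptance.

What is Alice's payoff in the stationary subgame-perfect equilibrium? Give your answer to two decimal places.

136.36

When Alice proposes, Bob accepts any offer worth at least 0.76 times what Bob would get by proposing next round; and vice versa.
This gives x = 240 − 0.76y and y = 240 − 0.76x, where x and y are each side's share when it proposes.
Hence (1 − 0.76·0.76)x = 240(1 − 0.76), i.e. 0.4224·x = 57.6.
x ≈ 136.3636; Bob's share is 240 − x ≈ 103.6364.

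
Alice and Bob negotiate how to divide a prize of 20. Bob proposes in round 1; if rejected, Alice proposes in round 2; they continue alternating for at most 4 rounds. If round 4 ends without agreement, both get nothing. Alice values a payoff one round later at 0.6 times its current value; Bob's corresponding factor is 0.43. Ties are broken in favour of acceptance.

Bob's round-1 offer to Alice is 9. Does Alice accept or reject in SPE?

Reject

Round 4 (Alice proposes): rejection yields 0 for Bob; Alice offers 0 and keeps 20.
Round 3 (Bob proposes): Alice can get 20 next round, worth 0.6 × 20 = 12 now. Bob offers 12 and keeps 20 − 12 = 8.
Round 2 (Alice proposes): Bob can get 8 next round, worth 0.43 × 8 = 3.44 now; Alice offers that and keeps 16.56.
So by rejecting in round 1, Alice gets 16.56 next round, worth 0.6 × 16.56 = 9.936 now.
Offer 9 < 9.936, so Alice rejects.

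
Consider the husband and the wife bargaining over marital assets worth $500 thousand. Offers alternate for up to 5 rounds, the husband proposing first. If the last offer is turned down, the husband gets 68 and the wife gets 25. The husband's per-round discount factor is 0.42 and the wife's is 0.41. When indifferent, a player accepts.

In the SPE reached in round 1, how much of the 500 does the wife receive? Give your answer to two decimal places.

140.12

Round 5 (the husband proposes): the wife gets 25 if talks fail, so the husband offers 25 and keeps 475.
Round 4 (the wife proposes): the husband can get 475 next round, worth 0.42 × 475 = 199.5 now, so the wife offers 199.5, keeping 300.5.
Round 3 (the husband proposes): the wife can get 300.5 next round, worth 0.41 × 300.5 = 123.205 now. The husband offers 123.205 and keeps 500 − 123.205 = 376.795.
Round 2 (the wife proposes): the husband can get 376.795 next round, worth 0.42 × 376.795 = 158.2539 now; the wife offers that and keeps 341.7461.
Round 1 (the husband proposes): the wife can get 341.7461 next round, worth 0.41 × 341.7461 = 140.115901 now. The husband offers 140.115901 and keeps 500 − 140.115901 = 359.884099.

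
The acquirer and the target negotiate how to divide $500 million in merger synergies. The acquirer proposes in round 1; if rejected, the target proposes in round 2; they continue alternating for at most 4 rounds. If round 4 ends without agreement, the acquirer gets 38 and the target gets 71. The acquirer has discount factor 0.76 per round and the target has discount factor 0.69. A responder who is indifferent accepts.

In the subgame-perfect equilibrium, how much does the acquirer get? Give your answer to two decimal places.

Round 4 (the target proposes): the acquirer gets 38 if talks fail, so the target offers 38 and keeps 462.
Round 3 (the acquirer proposes): the target can get 462 next round, worth 0.69 × 462 = 318.78 now. The acquirer offers 318.78 and keeps 500 − 318.78 = 181.22.
Round 2 (the target proposes): the acquirer can get 181.22 next round, worth 0.76 × 181.22 = 137.7272 now. The target offers 137.7272 and keeps 500 − 137.7272 = 362.2728.
Round 1 (the acquirer proposes): the target can get 362.2728 next round, worth 0.69 × 362.2728 = 249.968232 now; the acquirer offers that and keeps 250.031768.

250.03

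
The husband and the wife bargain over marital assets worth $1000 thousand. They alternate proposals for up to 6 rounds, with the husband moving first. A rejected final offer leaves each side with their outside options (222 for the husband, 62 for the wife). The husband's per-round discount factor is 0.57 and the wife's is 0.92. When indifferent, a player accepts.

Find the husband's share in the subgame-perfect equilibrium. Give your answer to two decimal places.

Round 6 (the wife proposes): the husband gets 222 if talks fail, so the wife offers 222 and keeps 778.
Round 5 (the husband proposes): the wife can get 778 next round, worth 0.92 × 778 = 715.76 now, so the husband offers 715.76, keeping 284.24.
Round 4 (the wife proposes): the husband can get 284.24 next round, worth 0.57 × 284.24 = 162.0168 now; the wife offers that and keeps 837.9832.
Round 3 (the husband proposes): the wife can get 837.9832 next round, worth 0.92 × 837.9832 = 770.944544 now; the husband offers that and keeps 229.055456.
Round 2 (the wife proposes): the husband can get 229.055456 next round, worth 0.57 × 229.055456 = 130.56160992 now. The wife offers 130.56160992 and keeps 1000 − 130.56160992 = 869.43839008.
Round 1 (the husband proposes): the wife can get 869.43839008 next round, worth 0.92 × 869.43839008 = 799.8833188736 now. The husband offers 799.8833188736 and keeps 1000 − 799.8833188736 = 200.1166811264.

200.12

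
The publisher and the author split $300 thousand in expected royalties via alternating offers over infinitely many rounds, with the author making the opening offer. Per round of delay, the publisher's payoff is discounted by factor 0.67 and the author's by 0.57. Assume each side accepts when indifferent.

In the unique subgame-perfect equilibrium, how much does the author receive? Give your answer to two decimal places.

160.17

When the author proposes, the publisher accepts any offer worth at least 0.67 times what the publisher would get by proposing next round; and vice versa.
This gives x = 300 − 0.67y and y = 300 − 0.57x, where x and y are each side's share when it proposes.
Hence (1 − 0.67·0.57)x = 300(1 − 0.67), i.e. 0.6181·x = 99.
x ≈ 160.1683; the publisher's share is 300 − x ≈ 139.8317.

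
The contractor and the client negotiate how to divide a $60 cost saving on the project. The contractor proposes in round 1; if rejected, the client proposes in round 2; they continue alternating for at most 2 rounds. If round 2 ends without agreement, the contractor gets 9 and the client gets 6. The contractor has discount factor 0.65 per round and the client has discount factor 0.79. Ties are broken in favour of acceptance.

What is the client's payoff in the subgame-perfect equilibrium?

Round 2 (the client proposes): the contractor gets 9 if talks fail, so the client offers 9 and keeps 51.
Round 1 (the contractor proposes): the client can get 51 next round, worth 0.79 × 51 = 40.29 now. The contractor offers 40.29 and keeps 60 − 40.29 = 19.71.

40.29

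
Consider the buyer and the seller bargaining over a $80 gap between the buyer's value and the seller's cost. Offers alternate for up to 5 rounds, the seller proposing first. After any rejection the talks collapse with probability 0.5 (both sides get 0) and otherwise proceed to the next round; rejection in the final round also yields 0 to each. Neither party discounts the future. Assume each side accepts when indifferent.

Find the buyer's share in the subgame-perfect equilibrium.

Round 5 (the seller proposes): the buyer will accept anything ≥ 0, so the seller offers 0 and keeps 80.
Round 4 (the buyer proposes): rejecting gives the seller an expected 0.5 × 80 = 40. The buyer offers 40 and keeps 80 − 40 = 40.
Round 3 (the seller proposes): rejecting gives the buyer an expected 0.5 × 40 = 20; the seller offers that and keeps 60.
Round 2 (the buyer proposes): rejecting gives the seller an expected 0.5 × 60 = 30. The buyer offers 30 and keeps 80 − 30 = 50.
Round 1 (the seller proposes): rejecting gives the buyer an expected 0.5 × 50 = 25, so the seller offers 25, keeping 55.

25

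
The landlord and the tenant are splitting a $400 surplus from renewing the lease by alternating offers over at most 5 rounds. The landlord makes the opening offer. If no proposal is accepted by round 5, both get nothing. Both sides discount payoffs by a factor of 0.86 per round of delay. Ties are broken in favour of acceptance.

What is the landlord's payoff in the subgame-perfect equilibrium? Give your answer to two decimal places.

316.22

Round 5 (the landlord proposes): rejection yields 0 for the tenant; the landlord offers 0 and keeps 400.
Round 4 (the tenant proposes): the landlord can get 400 next round, worth 0.86 × 400 = 344 now; the tenant offers that and keeps 56.
Round 3 (the landlord proposes): the tenant can get 56 next round, worth 0.86 × 56 = 48.16 now. The landlord offers 48.16 and keeps 400 − 48.16 = 351.84.
Round 2 (the tenant proposes): the landlord can get 351.84 next round, worth 0.86 × 351.84 = 302.5824 now. The tenant offers 302.5824 and keeps 400 − 302.5824 = 97.4176.
Round 1 (the landlord proposes): the tenant can get 97.4176 next round, worth 0.86 × 97.4176 = 83.779136 now, so the landlord offers 83.779136, keeping 316.220864.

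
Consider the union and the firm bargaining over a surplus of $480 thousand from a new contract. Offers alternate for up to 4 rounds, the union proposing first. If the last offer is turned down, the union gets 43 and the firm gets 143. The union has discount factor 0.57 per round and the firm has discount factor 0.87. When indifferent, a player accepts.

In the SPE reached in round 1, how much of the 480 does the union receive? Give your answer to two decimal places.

111.90

Round 4 (the firm proposes): the union gets 43 if talks fail, so the firm offers 43 and keeps 437.
Round 3 (the union proposes): the firm can get 437 next round, worth 0.87 × 437 = 380.19 now. The union offers 380.19 and keeps 480 − 380.19 = 99.81.
Round 2 (the firm proposes): the union can get 99.81 next round, worth 0.57 × 99.81 = 56.8917 now; the firm offers that and keeps 423.1083.
Round 1 (the union proposes): the firm can get 423.1083 next round, worth 0.87 × 423.1083 = 368.104221 now, so the union offers 368.104221, keeping 111.895779.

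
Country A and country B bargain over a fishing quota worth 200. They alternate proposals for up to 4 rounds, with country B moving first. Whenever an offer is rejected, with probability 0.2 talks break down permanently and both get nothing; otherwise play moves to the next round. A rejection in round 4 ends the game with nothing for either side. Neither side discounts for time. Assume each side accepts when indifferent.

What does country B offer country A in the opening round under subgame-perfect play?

134.4

By backward induction:
Round 4 (country A proposes): country B will accept anything ≥ 0, so country A offers 0 and keeps 200.
Round 3 (country B proposes): rejecting gives country A an expected 0.8 × 200 = 160. Country B offers 160 and keeps 200 − 160 = 40.
Round 2 (country A proposes): rejecting gives country B an expected 0.8 × 40 = 32. Country A offers 32 and keeps 200 − 32 = 168.
Round 1 (country B proposes): rejecting gives country A an expected 0.8 × 168 = 134.4. Country B offers 134.4 and keeps 200 − 134.4 = 65.6.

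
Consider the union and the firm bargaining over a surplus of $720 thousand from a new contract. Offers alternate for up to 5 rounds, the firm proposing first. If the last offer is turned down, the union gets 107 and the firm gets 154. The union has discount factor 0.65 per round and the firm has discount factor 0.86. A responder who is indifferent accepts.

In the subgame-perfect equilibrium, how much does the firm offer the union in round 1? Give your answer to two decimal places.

Round 5 (the firm proposes): the union gets 107 if talks fail, so the firm offers 107 and keeps 613.
Round 4 (the union proposes): the firm can get 613 next round, worth 0.86 × 613 = 527.18 now. The union offers 527.18 and keeps 720 − 527.18 = 192.82.
Round 3 (the firm proposes): the union can get 192.82 next round, worth 0.65 × 192.82 = 125.333 now. The firm offers 125.333 and keeps 720 − 125.333 = 594.667.
Round 2 (the union proposes): the firm can get 594.667 next round, worth 0.86 × 594.667 = 511.41362 now; the union offers that and keeps 208.58638.
Round 1 (the firm proposes): the union can get 208.58638 next round, worth 0.65 × 208.58638 = 135.581147 now, so the firm offers 135.581147, keeping 584.418853.

135.58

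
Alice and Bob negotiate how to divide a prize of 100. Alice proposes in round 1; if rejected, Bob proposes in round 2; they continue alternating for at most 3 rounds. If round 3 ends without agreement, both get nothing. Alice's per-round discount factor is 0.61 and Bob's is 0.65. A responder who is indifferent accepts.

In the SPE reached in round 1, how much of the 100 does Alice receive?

74.65

Round 3 (Alice proposes): rejection yields 0 for Bob; Alice offers 0 and keeps 100.
Round 2 (Bob proposes): Alice can get 100 next round, worth 0.61 × 100 = 61 now; Bob offers that and keeps 39.
Round 1 (Alice proposes): Bob can get 39 next round, worth 0.65 × 39 = 25.35 now; Alice offers that and keeps 74.65.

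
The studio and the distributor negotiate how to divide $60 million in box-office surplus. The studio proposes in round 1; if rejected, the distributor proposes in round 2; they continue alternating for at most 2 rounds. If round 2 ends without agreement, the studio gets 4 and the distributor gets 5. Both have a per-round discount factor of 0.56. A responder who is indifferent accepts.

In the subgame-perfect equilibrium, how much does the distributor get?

31.36

Round 2 (the distributor proposes): the studio gets 4 if talks fail, so the distributor offers 4 and keeps 56.
Round 1 (the studio proposes): the distributor can get 56 next round, worth 0.56 × 56 = 31.36 now, so the studio offers 31.36, keeping 28.64.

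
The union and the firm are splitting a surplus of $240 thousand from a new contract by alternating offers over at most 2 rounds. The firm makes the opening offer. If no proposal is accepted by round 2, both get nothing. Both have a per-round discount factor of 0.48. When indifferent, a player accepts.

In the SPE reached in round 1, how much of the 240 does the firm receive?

Round 2 (the union proposes): rejection yields 0 for the firm; the union offers 0 and keeps 240.
Round 1 (the firm proposes): the union can get 240 next round, worth 0.48 × 240 = 115.2 now. The firm offers 115.2 and keeps 240 − 115.2 = 124.8.

124.8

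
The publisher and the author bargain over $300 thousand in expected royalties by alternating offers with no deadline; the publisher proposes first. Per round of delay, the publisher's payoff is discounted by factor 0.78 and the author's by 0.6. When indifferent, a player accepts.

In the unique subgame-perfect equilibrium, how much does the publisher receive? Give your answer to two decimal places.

In a stationary SPE each proposer offers the other exactly their discounted continuation value.
If the publisher keeps x when proposing and the author keeps y when proposing, then x = 300 − 0.6y and y = 300 − 0.78x.
Solving: x = 300(1 − 0.6) / (1 − 0.78·0.6) = 120 / 0.532 ≈ 225.5639.
The author gets 300 − 225.5639 ≈ 74.4361.

225.56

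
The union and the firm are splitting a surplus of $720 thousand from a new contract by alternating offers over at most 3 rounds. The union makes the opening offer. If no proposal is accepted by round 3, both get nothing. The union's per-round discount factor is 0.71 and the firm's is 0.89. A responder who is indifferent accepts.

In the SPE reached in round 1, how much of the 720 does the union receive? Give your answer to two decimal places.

Round 3 (the union proposes): the firm will accept anything ≥ 0, so the union offers 0 and keeps 720.
Round 2 (the firm proposes): the union can get 720 next round, worth 0.71 × 720 = 511.2 now. The firm offers 511.2 and keeps 720 − 511.2 = 208.8.
Round 1 (the union proposes): the firm can get 208.8 next round, worth 0.89 × 208.8 = 185.832 now; the union offers that and keeps 534.168.

534.17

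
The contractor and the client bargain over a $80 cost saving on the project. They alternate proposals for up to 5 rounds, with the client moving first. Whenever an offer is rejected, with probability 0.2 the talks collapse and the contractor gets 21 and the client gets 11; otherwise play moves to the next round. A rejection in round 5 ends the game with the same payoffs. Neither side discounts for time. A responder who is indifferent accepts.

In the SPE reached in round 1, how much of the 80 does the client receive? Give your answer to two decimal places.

46.40

Round 5 (the client proposes): the contractor gets 21 if talks fail, so the client offers 21 and keeps 59.
Round 4 (the contractor proposes): rejecting gives the client an expected 0.8 × 59 + 0.2 × 11 = 49.4; the contractor offers that and keeps 30.6.
Round 3 (the client proposes): rejecting gives the contractor an expected 0.8 × 30.6 + 0.2 × 21 = 28.68, so the client offers 28.68, keeping 51.32.
Round 2 (the contractor proposes): rejecting gives the client an expected 0.8 × 51.32 + 0.2 × 11 = 43.256, so the contractor offers 43.256, keeping 36.744.
Round 1 (the client proposes): rejecting gives the contractor an expected 0.8 × 36.744 + 0.2 × 21 = 33.5952. The client offers 33.5952 and keeps 80 − 33.5952 = 46.4048.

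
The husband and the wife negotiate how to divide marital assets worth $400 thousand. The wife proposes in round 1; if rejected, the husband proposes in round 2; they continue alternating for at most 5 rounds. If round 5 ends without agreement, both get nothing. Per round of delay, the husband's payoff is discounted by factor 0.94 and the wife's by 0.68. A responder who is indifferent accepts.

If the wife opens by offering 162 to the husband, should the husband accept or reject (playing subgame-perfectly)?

Reject

Round 5 (the wife proposes): the husband will accept anything ≥ 0, so the wife offers 0 and keeps 400.
Round 4 (the husband proposes): the wife can get 400 next round, worth 0.68 × 400 = 272 now, so the husband offers 272, keeping 128.
Round 3 (the wife proposes): the husband can get 128 next round, worth 0.94 × 128 = 120.32 now; the wife offers that and keeps 279.68.
Round 2 (the husband proposes): the wife can get 279.68 next round, worth 0.68 × 279.68 = 190.1824 now, so the husband offers 190.1824, keeping 209.8176.
So by rejecting in round 1, the husband gets 209.8176 next round, worth 0.94 × 209.8176 = 197.228544 now.
Offer 162 < 197.228544, so the husband rejects.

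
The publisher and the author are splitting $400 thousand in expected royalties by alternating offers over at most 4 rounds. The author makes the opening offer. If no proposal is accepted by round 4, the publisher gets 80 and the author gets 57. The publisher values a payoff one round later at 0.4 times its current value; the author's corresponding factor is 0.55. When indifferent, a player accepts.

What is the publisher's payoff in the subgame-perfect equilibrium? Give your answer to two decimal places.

Solve by backward induction from round 4.
Round 4 (the publisher proposes): the author gets 57 if talks fail, so the publisher offers 57 and keeps 343.
Round 3 (the author proposes): the publisher can get 343 next round, worth 0.4 × 343 = 137.2 now; the author offers that and keeps 262.8.
Round 2 (the publisher proposes): the author can get 262.8 next round, worth 0.55 × 262.8 = 144.54 now, so the publisher offers 144.54, keeping 255.46.
Round 1 (the author proposes): the publisher can get 255.46 next round, worth 0.4 × 255.46 = 102.184 now. The author offers 102.184 and keeps 400 − 102.184 = 297.816.

102.18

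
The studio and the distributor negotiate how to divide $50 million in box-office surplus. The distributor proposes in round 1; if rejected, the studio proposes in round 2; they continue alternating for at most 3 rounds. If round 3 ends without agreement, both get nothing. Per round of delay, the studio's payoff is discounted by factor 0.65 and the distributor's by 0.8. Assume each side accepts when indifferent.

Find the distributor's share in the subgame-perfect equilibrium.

43.5

Work backward from the last round.
Round 3 (the distributor proposes): rejection yields 0 for the studio; the distributor offers 0 and keeps 50.
Round 2 (the studio proposes): the distributor can get 50 next round, worth 0.8 × 50 = 40 now; the studio offers that and keeps 10.
Round 1 (the distributor proposes): the studio can get 10 next round, worth 0.65 × 10 = 6.5 now, so the distributor offers 6.5, keeping 43.5.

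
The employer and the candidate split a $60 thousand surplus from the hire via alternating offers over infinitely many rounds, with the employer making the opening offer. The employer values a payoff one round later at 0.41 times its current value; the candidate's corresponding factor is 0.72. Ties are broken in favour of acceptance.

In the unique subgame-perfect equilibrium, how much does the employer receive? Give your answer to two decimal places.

In a stationary SPE each proposer offers the other exactly their discounted continuation value.
If the employer keeps x when proposing and the candidate keeps y when proposing, then x = 60 − 0.72y and y = 60 − 0.41x.
Solving: x = 60(1 − 0.72) / (1 − 0.41·0.72) = 16.8 / 0.7048 ≈ 23.8365.
The candidate gets 60 − 23.8365 ≈ 36.1635.

23.84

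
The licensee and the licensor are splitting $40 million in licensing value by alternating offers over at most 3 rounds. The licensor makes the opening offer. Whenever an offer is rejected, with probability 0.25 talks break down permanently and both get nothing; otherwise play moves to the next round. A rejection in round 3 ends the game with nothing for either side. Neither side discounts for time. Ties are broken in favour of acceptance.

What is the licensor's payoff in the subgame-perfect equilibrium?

By backward induction:
Round 3 (the licensor proposes): rejection yields 0 for the licensee; the licensor offers 0 and keeps 40.
Round 2 (the licensee proposes): rejecting gives the licensor an expected 0.75 × 40 = 30, so the licensee offers 30, keeping 10.
Round 1 (the licensor proposes): rejecting gives the licensee an expected 0.75 × 10 = 7.5, so the licensor offers 7.5, keeping 32.5.

32.5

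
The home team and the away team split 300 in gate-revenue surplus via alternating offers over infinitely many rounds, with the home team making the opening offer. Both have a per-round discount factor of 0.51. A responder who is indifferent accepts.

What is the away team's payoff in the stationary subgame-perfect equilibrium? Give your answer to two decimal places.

In a stationary SPE each proposer offers the other exactly their discounted continuation value.
If the home team keeps x when proposing and the away team keeps y when proposing, then x = 300 − 0.51y and y = 300 − 0.51x.
Solving: x = 300(1 − 0.51) / (1 − 0.51·0.51) = 147 / 0.7399 ≈ 198.6755.
The away team gets 300 − 198.6755 ≈ 101.3245.

101.32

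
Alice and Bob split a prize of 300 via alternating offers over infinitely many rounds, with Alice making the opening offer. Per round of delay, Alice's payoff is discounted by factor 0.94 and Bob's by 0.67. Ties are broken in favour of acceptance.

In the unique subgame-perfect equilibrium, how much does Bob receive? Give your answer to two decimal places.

In a stationary SPE each proposer offers the other exactly their discounted continuation value.
If Alice keeps x when proposing and Bob keeps y when proposing, then x = 300 − 0.67y and y = 300 − 0.94x.
Solving: x = 300(1 − 0.67) / (1 − 0.94·0.67) = 99 / 0.3702 ≈ 267.4230.
Bob gets 300 − 267.4230 ≈ 32.5770.

32.58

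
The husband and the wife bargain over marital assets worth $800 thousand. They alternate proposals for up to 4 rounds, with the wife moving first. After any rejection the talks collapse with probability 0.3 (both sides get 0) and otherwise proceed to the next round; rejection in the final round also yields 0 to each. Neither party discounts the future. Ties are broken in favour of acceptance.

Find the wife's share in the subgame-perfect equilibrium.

357.6

Round 4 (the husband proposes): rejection yields 0 for the wife; the husband offers 0 and keeps 800.
Round 3 (the wife proposes): rejecting gives the husband an expected 0.7 × 800 = 560, so the wife offers 560, keeping 240.
Round 2 (the husband proposes): rejecting gives the wife an expected 0.7 × 240 = 168; the husband offers that and keeps 632.
Round 1 (the wife proposes): rejecting gives the husband an expected 0.7 × 632 = 442.4. The wife offers 442.4 and keeps 800 − 442.4 = 357.6.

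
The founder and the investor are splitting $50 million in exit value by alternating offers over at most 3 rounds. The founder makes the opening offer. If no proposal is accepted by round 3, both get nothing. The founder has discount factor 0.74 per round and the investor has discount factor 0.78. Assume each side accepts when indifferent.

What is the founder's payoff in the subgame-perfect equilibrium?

Work backward from the last round.
Round 3 (the founder proposes): rejection yields 0 for the investor; the founder offers 0 and keeps 50.
Round 2 (the investor proposes): the founder can get 50 next round, worth 0.74 × 50 = 37 now. The investor offers 37 and keeps 50 − 37 = 13.
Round 1 (the founder proposes): the investor can get 13 next round, worth 0.78 × 13 = 10.14 now; the founder offers that and keeps 39.86.

39.86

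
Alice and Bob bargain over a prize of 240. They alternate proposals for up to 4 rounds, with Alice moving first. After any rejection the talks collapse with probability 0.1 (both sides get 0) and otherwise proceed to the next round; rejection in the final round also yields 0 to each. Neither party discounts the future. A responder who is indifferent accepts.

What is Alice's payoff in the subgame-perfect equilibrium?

Round 4 (Bob proposes): rejection yields 0 for Alice; Bob offers 0 and keeps 240.
Round 3 (Alice proposes): rejecting gives Bob an expected 0.9 × 240 = 216. Alice offers 216 and keeps 240 − 216 = 24.
Round 2 (Bob proposes): rejecting gives Alice an expected 0.9 × 24 = 21.6; Bob offers that and keeps 218.4.
Round 1 (Alice proposes): rejecting gives Bob an expected 0.9 × 218.4 = 196.56; Alice offers that and keeps 43.44.

43.44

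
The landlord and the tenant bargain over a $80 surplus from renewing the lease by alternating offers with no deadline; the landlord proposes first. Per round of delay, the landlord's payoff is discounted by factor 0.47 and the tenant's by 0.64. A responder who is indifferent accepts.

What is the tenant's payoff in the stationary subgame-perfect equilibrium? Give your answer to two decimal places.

38.81

When the landlord proposes, the tenant accepts any offer worth at least 0.64 times what the tenant would get by proposing next round; and vice versa.
This gives x = 80 − 0.64y and y = 80 − 0.47x, where x and y are each side's share when it proposes.
Hence (1 − 0.64·0.47)x = 80(1 − 0.64), i.e. 0.6992·x = 28.8.
x ≈ 41.1899; the tenant's share is 80 − x ≈ 38.8101.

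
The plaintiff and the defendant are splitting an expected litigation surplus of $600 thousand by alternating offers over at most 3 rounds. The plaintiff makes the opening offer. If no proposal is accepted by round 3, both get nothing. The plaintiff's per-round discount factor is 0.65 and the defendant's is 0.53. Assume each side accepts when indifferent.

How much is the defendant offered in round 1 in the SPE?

111.3

By backward induction:
Round 3 (the plaintiff proposes): the defendant will accept anything ≥ 0, so the plaintiff offers 0 and keeps 600.
Round 2 (the defendant proposes): the plaintiff can get 600 next round, worth 0.65 × 600 = 390 now. The defendant offers 390 and keeps 600 − 390 = 210.
Round 1 (the plaintiff proposes): the defendant can get 210 next round, worth 0.53 × 210 = 111.3 now, so the plaintiff offers 111.3, keeping 488.7.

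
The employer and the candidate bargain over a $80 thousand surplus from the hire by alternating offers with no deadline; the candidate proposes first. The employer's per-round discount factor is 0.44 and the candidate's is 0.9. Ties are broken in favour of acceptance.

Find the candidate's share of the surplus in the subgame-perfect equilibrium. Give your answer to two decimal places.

74.17

In a stationary SPE each proposer offers the other exactly their discounted continuation value.
If the candidate keeps x when proposing and the employer keeps y when proposing, then x = 80 − 0.44y and y = 80 − 0.9x.
Solving: x = 80(1 − 0.44) / (1 − 0.9·0.44) = 44.8 / 0.604 ≈ 74.1722.
The employer gets 80 − 74.1722 ≈ 5.8278.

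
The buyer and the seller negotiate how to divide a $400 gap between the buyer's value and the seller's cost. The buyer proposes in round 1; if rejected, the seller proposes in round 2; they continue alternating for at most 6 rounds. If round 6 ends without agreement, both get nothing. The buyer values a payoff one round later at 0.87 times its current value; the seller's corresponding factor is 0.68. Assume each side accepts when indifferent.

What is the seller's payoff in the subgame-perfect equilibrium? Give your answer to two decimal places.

Round 6 (the seller proposes): the buyer will accept anything ≥ 0, so the seller offers 0 and keeps 400.
Round 5 (the buyer proposes): the seller can get 400 next round, worth 0.68 × 400 = 272 now. The buyer offers 272 and keeps 400 − 272 = 128.
Round 4 (the seller proposes): the buyer can get 128 next round, worth 0.87 × 128 = 111.36 now, so the seller offers 111.36, keeping 288.64.
Round 3 (the buyer proposes): the seller can get 288.64 next round, worth 0.68 × 288.64 = 196.2752 now; the buyer offers that and keeps 203.7248.
Round 2 (the seller proposes): the buyer can get 203.7248 next round, worth 0.87 × 203.7248 = 177.240576 now. The seller offers 177.240576 and keeps 400 − 177.240576 = 222.759424.
Round 1 (the buyer proposes): the seller can get 222.759424 next round, worth 0.68 × 222.759424 = 151.47640832 now; the buyer offers that and keeps 248.52359168.

151.48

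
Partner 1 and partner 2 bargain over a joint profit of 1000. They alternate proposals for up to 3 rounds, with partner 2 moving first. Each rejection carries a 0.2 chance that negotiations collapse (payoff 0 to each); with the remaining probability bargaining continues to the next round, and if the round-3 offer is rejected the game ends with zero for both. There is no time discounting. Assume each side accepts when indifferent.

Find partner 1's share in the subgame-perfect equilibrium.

By backward induction:
Round 3 (partner 2 proposes): rejection yields 0 for partner 1; partner 2 offers 0 and keeps 1000.
Round 2 (partner 1 proposes): rejecting gives partner 2 an expected 0.8 × 1000 = 800; partner 1 offers that and keeps 200.
Round 1 (partner 2 proposes): rejecting gives partner 1 an expected 0.8 × 200 = 160; partner 2 offers that and keeps 840.

160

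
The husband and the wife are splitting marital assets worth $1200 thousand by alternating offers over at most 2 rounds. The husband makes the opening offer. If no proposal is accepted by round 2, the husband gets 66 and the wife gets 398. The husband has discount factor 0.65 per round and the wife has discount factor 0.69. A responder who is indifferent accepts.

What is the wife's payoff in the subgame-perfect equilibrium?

Solve by backward induction from round 2.
Round 2 (the wife proposes): the husband gets 66 if talks fail, so the wife offers 66 and keeps 1134.
Round 1 (the husband proposes): the wife can get 1134 next round, worth 0.69 × 1134 = 782.46 now; the husband offers that and keeps 417.54.

782.46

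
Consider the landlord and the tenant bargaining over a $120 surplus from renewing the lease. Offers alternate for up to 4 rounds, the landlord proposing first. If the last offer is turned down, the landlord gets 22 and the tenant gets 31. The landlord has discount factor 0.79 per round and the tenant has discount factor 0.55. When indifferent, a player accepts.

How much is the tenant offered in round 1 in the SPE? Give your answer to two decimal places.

37.28

Round 4 (the tenant proposes): the landlord gets 22 if talks fail, so the tenant offers 22 and keeps 98.
Round 3 (the landlord proposes): the tenant can get 98 next round, worth 0.55 × 98 = 53.9 now, so the landlord offers 53.9, keeping 66.1.
Round 2 (the tenant proposes): the landlord can get 66.1 next round, worth 0.79 × 66.1 = 52.219 now, so the tenant offers 52.219, keeping 67.781.
Round 1 (the landlord proposes): the tenant can get 67.781 next round, worth 0.55 × 67.781 = 37.27955 now; the landlord offers that and keeps 82.72045.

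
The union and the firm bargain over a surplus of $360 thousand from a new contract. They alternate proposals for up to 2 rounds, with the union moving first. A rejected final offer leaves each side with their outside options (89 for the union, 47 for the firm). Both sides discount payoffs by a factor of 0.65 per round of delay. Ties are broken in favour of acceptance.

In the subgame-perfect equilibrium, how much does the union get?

183.85

Round 2 (the firm proposes): the union gets 89 if talks fail, so the firm offers 89 and keeps 271.
Round 1 (the union proposes): the firm can get 271 next round, worth 0.65 × 271 = 176.15 now. The union offers 176.15 and keeps 360 − 176.15 = 183.85.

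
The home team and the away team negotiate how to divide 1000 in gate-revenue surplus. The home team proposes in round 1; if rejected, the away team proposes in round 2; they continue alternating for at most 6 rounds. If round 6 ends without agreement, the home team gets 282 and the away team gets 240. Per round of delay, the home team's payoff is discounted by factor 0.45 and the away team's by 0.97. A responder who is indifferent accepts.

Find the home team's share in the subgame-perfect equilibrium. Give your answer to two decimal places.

By backward induction:
Round 6 (the away team proposes): the home team gets 282 if talks fail, so the away team offers 282 and keeps 718.
Round 5 (the home team proposes): the away team can get 718 next round, worth 0.97 × 718 = 696.46 now. The home team offers 696.46 and keeps 1000 − 696.46 = 303.54.
Round 4 (the away team proposes): the home team can get 303.54 next round, worth 0.45 × 303.54 = 136.593 now; the away team offers that and keeps 863.407.
Round 3 (the home team proposes): the away team can get 863.407 next round, worth 0.97 × 863.407 = 837.50479 now; the home team offers that and keeps 162.49521.
Round 2 (the away team proposes): the home team can get 162.49521 next round, worth 0.45 × 162.49521 = 73.1228445 now. The away team offers 73.1228445 and keeps 1000 − 73.1228445 = 926.8771555.
Round 1 (the home team proposes): the away team can get 926.8771555 next round, worth 0.97 × 926.8771555 = 899.070840835 now; the home team offers that and keeps 100.929159165.

100.93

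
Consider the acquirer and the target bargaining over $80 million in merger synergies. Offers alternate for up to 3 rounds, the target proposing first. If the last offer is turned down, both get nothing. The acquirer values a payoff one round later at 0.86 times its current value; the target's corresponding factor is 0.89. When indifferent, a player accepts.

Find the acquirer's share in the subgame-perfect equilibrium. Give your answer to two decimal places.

7.57

By backward induction:
Round 3 (the target proposes): the acquirer will accept anything ≥ 0, so the target offers 0 and keeps 80.
Round 2 (the acquirer proposes): the target can get 80 next round, worth 0.89 × 80 = 71.2 now; the acquirer offers that and keeps 8.8.
Round 1 (the target proposes): the acquirer can get 8.8 next round, worth 0.86 × 8.8 = 7.568 now; the target offers that and keeps 72.432.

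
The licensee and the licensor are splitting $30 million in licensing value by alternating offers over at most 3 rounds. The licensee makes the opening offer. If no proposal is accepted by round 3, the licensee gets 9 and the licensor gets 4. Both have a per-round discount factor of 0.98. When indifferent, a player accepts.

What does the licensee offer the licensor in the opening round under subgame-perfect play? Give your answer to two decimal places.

Round 3 (the licensee proposes): the licensor gets 4 if talks fail, so the licensee offers 4 and keeps 26.
Round 2 (the licensor proposes): the licensee can get 26 next round, worth 0.98 × 26 = 25.48 now, so the licensor offers 25.48, keeping 4.52.
Round 1 (the licensee proposes): the licensor can get 4.52 next round, worth 0.98 × 4.52 = 4.4296 now. The licensee offers 4.4296 and keeps 30 − 4.4296 = 25.5704.

4.43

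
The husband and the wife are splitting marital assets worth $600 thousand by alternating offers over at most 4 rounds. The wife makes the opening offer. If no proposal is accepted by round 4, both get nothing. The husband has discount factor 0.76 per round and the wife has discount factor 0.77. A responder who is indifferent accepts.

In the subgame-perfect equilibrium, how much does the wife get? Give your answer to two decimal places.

Round 4 (the husband proposes): the wife will accept anything ≥ 0, so the husband offers 0 and keeps 600.
Round 3 (the wife proposes): the husband can get 600 next round, worth 0.76 × 600 = 456 now, so the wife offers 456, keeping 144.
Round 2 (the husband proposes): the wife can get 144 next round, worth 0.77 × 144 = 110.88 now; the husband offers that and keeps 489.12.
Round 1 (the wife proposes): the husband can get 489.12 next round, worth 0.76 × 489.12 = 371.7312 now. The wife offers 371.7312 and keeps 600 − 371.7312 = 228.2688.

228.27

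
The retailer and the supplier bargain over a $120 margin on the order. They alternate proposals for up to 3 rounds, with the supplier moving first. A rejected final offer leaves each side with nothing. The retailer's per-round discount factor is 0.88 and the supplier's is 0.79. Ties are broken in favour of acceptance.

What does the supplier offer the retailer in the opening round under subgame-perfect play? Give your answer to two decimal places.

Work backward from the last round.
Round 3 (the supplier proposes): the retailer will accept anything ≥ 0, so the supplier offers 0 and keeps 120.
Round 2 (the retailer proposes): the supplier can get 120 next round, worth 0.79 × 120 = 94.8 now; the retailer offers that and keeps 25.2.
Round 1 (the supplier proposes): the retailer can get 25.2 next round, worth 0.88 × 25.2 = 22.176 now; the supplier offers that and keeps 97.824.

22.18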